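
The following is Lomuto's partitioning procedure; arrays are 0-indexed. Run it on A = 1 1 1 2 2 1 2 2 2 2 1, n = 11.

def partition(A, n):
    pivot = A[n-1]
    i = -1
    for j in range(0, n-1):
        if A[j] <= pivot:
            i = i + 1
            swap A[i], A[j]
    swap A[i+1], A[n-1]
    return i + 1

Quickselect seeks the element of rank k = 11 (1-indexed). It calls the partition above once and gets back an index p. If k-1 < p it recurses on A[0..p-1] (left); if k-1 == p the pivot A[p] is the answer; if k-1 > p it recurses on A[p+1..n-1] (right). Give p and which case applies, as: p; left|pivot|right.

4; right

pivot = A[10] = 1; i = -1
j=0: A[0]=1 ≤ 1 → i=0, swap A[0],A[0] (no change) → 1 1 1 2 2 1 2 2 2 2 1
j=1: A[1]=1 ≤ 1 → i=1, swap A[1],A[1] (no change) → 1 1 1 2 2 1 2 2 2 2 1
j=2: A[2]=1 ≤ 1 → i=2, swap A[2],A[2] (no change) → 1 1 1 2 2 1 2 2 2 2 1
j=3: A[3]=2 > 1 → no swap
j=4: A[4]=2 > 1 → no swap
j=5: A[5]=1 ≤ 1 → i=3, swap A[3],A[5] → 1 1 1 1 2 2 2 2 2 2 1
j=6: A[6]=2 > 1 → no swap
j=7: A[7]=2 > 1 → no swap
j=8: A[8]=2 > 1 → no swap
j=9: A[9]=2 > 1 → no swap
final swap A[4],A[10] → 1 1 1 1 1 2 2 2 2 2 2; return 4
p = 4; k-1 = 10 > 4 ⇒ right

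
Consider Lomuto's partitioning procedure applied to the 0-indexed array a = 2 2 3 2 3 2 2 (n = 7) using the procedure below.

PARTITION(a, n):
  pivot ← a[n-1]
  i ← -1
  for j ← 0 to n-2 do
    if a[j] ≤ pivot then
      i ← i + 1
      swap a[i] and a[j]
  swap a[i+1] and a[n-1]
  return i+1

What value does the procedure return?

4

pivot=2, i=-1
j=0: 2≤2, i=0, swap(0,0) ⇒ 2 2 3 2 3 2 2
j=1: 2≤2, i=1, swap(1,1) ⇒ 2 2 3 2 3 2 2
j=2: 3>2, skip
j=3: 2≤2, i=2, swap(2,3) ⇒ 2 2 2 3 3 2 2
j=4: 3>2, skip
j=5: 2≤2, i=3, swap(3,5) ⇒ 2 2 2 2 3 3 2
swap(4,6) ⇒ 2 2 2 2 2 3 3; return 4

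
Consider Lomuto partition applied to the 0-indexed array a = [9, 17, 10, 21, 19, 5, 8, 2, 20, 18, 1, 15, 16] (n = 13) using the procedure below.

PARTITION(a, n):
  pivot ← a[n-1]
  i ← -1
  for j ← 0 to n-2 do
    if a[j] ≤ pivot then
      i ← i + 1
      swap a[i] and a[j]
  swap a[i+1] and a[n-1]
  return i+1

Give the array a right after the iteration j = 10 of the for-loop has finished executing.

pivot=16, i=-1
j=0: 9≤16, i=0, swap(0,0) ⇒ [9, 17, 10, 21, 19, 5, 8, 2, 20, 18, 1, 15, 16]
j=1: 17>16, skip
j=2: 10≤16, i=1, swap(1,2) ⇒ [9, 10, 17, 21, 19, 5, 8, 2, 20, 18, 1, 15, 16]
j=3: 21>16, skip
j=4: 19>16, skip
j=5: 5≤16, i=2, swap(2,5) ⇒ [9, 10, 5, 21, 19, 17, 8, 2, 20, 18, 1, 15, 16]
j=6: 8≤16, i=3, swap(3,6) ⇒ [9, 10, 5, 8, 19, 17, 21, 2, 20, 18, 1, 15, 16]
j=7: 2≤16, i=4, swap(4,7) ⇒ [9, 10, 5, 8, 2, 17, 21, 19, 20, 18, 1, 15, 16]
j=8: 20>16, skip
j=9: 18>16, skip
j=10: 1≤16, i=5, swap(5,10) ⇒ [9, 10, 5, 8, 2, 1, 21, 19, 20, 18, 17, 15, 16]
(after j=10) a = [9, 10, 5, 8, 2, 1, 21, 19, 20, 18, 17, 15, 16]

[9, 10, 5, 8, 2, 1, 21, 19, 20, 18, 17, 15, 16]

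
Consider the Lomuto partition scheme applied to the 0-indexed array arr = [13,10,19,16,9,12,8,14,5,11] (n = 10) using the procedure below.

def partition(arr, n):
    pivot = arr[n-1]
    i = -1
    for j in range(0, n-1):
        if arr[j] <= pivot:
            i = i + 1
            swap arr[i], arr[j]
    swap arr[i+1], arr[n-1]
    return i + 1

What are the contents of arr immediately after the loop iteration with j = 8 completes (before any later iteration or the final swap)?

pivot = arr[9] = 11; i = -1
j=0: arr[0]=13 > 11 → no swap
j=1: arr[1]=10 ≤ 11 → i=0, swap arr[0],arr[1] → [10,13,19,16,9,12,8,14,5,11]
j=2: arr[2]=19 > 11 → no swap
j=3: arr[3]=16 > 11 → no swap
j=4: arr[4]=9 ≤ 11 → i=1, swap arr[1],arr[4] → [10,9,19,16,13,12,8,14,5,11]
j=5: arr[5]=12 > 11 → no swap
j=6: arr[6]=8 ≤ 11 → i=2, swap arr[2],arr[6] → [10,9,8,16,13,12,19,14,5,11]
j=7: arr[7]=14 > 11 → no swap
j=8: arr[8]=5 ≤ 11 → i=3, swap arr[3],arr[8] → [10,9,8,5,13,12,19,14,16,11]
(after j=8) arr = [10,9,8,5,13,12,19,14,16,11]

[10,9,8,5,13,12,19,14,16,11]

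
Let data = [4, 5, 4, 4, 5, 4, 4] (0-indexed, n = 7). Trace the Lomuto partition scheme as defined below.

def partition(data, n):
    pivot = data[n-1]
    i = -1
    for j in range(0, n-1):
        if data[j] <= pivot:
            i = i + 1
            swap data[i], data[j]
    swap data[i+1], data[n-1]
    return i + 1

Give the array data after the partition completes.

pivot=4, i=-1
j=0: 4≤4, i=0, swap(0,0) ⇒ [4, 5, 4, 4, 5, 4, 4]
j=1: 5>4, skip
j=2: 4≤4, i=1, swap(1,2) ⇒ [4, 4, 5, 4, 5, 4, 4]
j=3: 4≤4, i=2, swap(2,3) ⇒ [4, 4, 4, 5, 5, 4, 4]
j=4: 5>4, skip
j=5: 4≤4, i=3, swap(3,5) ⇒ [4, 4, 4, 4, 5, 5, 4]
swap(4,6) ⇒ [4, 4, 4, 4, 4, 5, 5]; return 4

[4, 4, 4, 4, 4, 5, 5]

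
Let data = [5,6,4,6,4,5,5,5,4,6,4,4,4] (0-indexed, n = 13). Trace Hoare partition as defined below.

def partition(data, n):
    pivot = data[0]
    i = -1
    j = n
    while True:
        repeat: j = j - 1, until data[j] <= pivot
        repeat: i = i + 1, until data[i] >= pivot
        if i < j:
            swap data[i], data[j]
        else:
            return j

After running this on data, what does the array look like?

pivot = data[0] = 5; i = -1, j = 13
j→12 (data[12]=4≤5), i→0 (data[0]=5≥5); i<j, swap → [4,6,4,6,4,5,5,5,4,6,4,4,5]
j→11 (data[11]=4≤5), i→1 (data[1]=6≥5); i<j, swap → [4,4,4,6,4,5,5,5,4,6,4,6,5]
j→10 (data[10]=4≤5), i→3 (data[3]=6≥5); i<j, swap → [4,4,4,4,4,5,5,5,4,6,6,6,5]
j→8 (data[8]=4≤5), i→5 (data[5]=5≥5); i<j, swap → [4,4,4,4,4,4,5,5,5,6,6,6,5]
j→7 (data[7]=5≤5), i→6 (data[6]=5≥5); i<j, swap → [4,4,4,4,4,4,5,5,5,6,6,6,5]
j→6, i→7; i≥j, return j=6. data = [4,4,4,4,4,4,5,5,5,6,6,6,5]

[4,4,4,4,4,4,5,5,5,6,6,6,5]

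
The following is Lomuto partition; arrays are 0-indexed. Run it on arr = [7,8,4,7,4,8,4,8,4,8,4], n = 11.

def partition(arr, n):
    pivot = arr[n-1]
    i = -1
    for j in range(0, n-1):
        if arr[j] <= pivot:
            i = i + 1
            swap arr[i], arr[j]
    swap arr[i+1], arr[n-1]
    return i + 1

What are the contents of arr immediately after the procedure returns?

pivot = arr[10] = 4; i = -1
j=0: arr[0]=7 > 4 → no swap
j=1: arr[1]=8 > 4 → no swap
j=2: arr[2]=4 ≤ 4 → i=0, swap arr[0],arr[2] → [4,8,7,7,4,8,4,8,4,8,4]
j=3: arr[3]=7 > 4 → no swap
j=4: arr[4]=4 ≤ 4 → i=1, swap arr[1],arr[4] → [4,4,7,7,8,8,4,8,4,8,4]
j=5: arr[5]=8 > 4 → no swap
j=6: arr[6]=4 ≤ 4 → i=2, swap arr[2],arr[6] → [4,4,4,7,8,8,7,8,4,8,4]
j=7: arr[7]=8 > 4 → no swap
j=8: arr[8]=4 ≤ 4 → i=3, swap arr[3],arr[8] → [4,4,4,4,8,8,7,8,7,8,4]
j=9: arr[9]=8 > 4 → no swap
final swap arr[4],arr[10] → [4,4,4,4,4,8,7,8,7,8,8]; return 4

[4,4,4,4,4,8,7,8,7,8,8]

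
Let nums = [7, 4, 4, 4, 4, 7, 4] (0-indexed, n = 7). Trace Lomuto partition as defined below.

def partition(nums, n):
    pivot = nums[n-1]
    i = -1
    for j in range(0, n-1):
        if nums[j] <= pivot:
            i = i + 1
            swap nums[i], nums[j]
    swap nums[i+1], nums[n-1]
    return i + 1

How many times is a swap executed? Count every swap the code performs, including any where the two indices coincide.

pivot = nums[6] = 4; i = -1
j=0: nums[0]=7 > 4 → no swap
j=1: nums[1]=4 ≤ 4 → i=0, swap nums[0],nums[1] → [4, 7, 4, 4, 4, 7, 4]
j=2: nums[2]=4 ≤ 4 → i=1, swap nums[1],nums[2] → [4, 4, 7, 4, 4, 7, 4]
j=3: nums[3]=4 ≤ 4 → i=2, swap nums[2],nums[3] → [4, 4, 4, 7, 4, 7, 4]
j=4: nums[4]=4 ≤ 4 → i=3, swap nums[3],nums[4] → [4, 4, 4, 4, 7, 7, 4]
j=5: nums[5]=7 > 4 → no swap
final swap nums[4],nums[6] → [4, 4, 4, 4, 4, 7, 7]; return 4

5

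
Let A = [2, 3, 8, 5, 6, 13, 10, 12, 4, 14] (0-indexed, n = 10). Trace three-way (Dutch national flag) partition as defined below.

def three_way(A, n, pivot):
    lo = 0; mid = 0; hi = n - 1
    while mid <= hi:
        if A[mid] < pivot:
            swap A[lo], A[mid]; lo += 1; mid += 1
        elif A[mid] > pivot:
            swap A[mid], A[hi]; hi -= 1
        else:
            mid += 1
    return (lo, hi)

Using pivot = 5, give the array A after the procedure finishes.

lo=0 mid=0 hi=9
2<5: swap(0,0), lo=1 mid=1 ⇒ [2, 3, 8, 5, 6, 13, 10, 12, 4, 14]
3<5: swap(1,1), lo=2 mid=2 ⇒ [2, 3, 8, 5, 6, 13, 10, 12, 4, 14]
8>5: swap(2,9), hi=8 ⇒ [2, 3, 14, 5, 6, 13, 10, 12, 4, 8]
14>5: swap(2,8), hi=7 ⇒ [2, 3, 4, 5, 6, 13, 10, 12, 14, 8]
4<5: swap(2,2), lo=3 mid=3 ⇒ [2, 3, 4, 5, 6, 13, 10, 12, 14, 8]
5=5: mid=4
6>5: swap(4,7), hi=6 ⇒ [2, 3, 4, 5, 12, 13, 10, 6, 14, 8]
12>5: swap(4,6), hi=5 ⇒ [2, 3, 4, 5, 10, 13, 12, 6, 14, 8]
10>5: swap(4,5), hi=4 ⇒ [2, 3, 4, 5, 13, 10, 12, 6, 14, 8]
13>5: swap(4,4), hi=3 ⇒ [2, 3, 4, 5, 13, 10, 12, 6, 14, 8]
done. lo=3 hi=3; A=[2, 3, 4, 5, 13, 10, 12, 6, 14, 8]

[2, 3, 4, 5, 13, 10, 12, 6, 14, 8]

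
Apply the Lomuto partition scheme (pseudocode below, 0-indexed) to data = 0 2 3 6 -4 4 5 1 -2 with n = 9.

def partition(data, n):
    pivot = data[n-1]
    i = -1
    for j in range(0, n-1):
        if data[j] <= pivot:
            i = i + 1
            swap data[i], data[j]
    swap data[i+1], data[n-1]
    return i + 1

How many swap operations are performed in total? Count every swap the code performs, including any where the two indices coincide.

pivot=-2, i=-1
j=0: 0>-2, skip
j=1: 2>-2, skip
j=2: 3>-2, skip
j=3: 6>-2, skip
j=4: -4≤-2, i=0, swap(0,4) ⇒ -4 2 3 6 0 4 5 1 -2
j=5: 4>-2, skip
j=6: 5>-2, skip
j=7: 1>-2, skip
swap(1,8) ⇒ -4 -2 3 6 0 4 5 1 2; return 1

2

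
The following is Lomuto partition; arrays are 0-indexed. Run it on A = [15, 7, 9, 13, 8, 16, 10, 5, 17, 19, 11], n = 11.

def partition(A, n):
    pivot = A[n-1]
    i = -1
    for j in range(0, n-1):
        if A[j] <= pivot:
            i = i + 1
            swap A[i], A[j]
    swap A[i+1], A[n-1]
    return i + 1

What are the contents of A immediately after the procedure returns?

[7, 9, 8, 10, 5, 11, 13, 15, 17, 19, 16]

pivot=11, i=-1
j=0: 15>11, skip
j=1: 7≤11, i=0, swap(0,1) ⇒ [7, 15, 9, 13, 8, 16, 10, 5, 17, 19, 11]
j=2: 9≤11, i=1, swap(1,2) ⇒ [7, 9, 15, 13, 8, 16, 10, 5, 17, 19, 11]
j=3: 13>11, skip
j=4: 8≤11, i=2, swap(2,4) ⇒ [7, 9, 8, 13, 15, 16, 10, 5, 17, 19, 11]
j=5: 16>11, skip
j=6: 10≤11, i=3, swap(3,6) ⇒ [7, 9, 8, 10, 15, 16, 13, 5, 17, 19, 11]
j=7: 5≤11, i=4, swap(4,7) ⇒ [7, 9, 8, 10, 5, 16, 13, 15, 17, 19, 11]
j=8: 17>11, skip
j=9: 19>11, skip
swap(5,10) ⇒ [7, 9, 8, 10, 5, 11, 13, 15, 17, 19, 16]; return 5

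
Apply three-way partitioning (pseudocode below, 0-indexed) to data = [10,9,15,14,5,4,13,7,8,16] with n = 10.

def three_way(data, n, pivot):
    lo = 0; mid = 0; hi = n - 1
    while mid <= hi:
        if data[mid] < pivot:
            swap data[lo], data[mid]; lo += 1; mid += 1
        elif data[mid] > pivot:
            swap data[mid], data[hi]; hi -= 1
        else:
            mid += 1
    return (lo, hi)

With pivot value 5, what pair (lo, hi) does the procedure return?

lo=0 mid=0 hi=9
10>5: swap(0,9), hi=8 ⇒ [16,9,15,14,5,4,13,7,8,10]
16>5: swap(0,8), hi=7 ⇒ [8,9,15,14,5,4,13,7,16,10]
8>5: swap(0,7), hi=6 ⇒ [7,9,15,14,5,4,13,8,16,10]
7>5: swap(0,6), hi=5 ⇒ [13,9,15,14,5,4,7,8,16,10]
13>5: swap(0,5), hi=4 ⇒ [4,9,15,14,5,13,7,8,16,10]
4<5: swap(0,0), lo=1 mid=1 ⇒ [4,9,15,14,5,13,7,8,16,10]
9>5: swap(1,4), hi=3 ⇒ [4,5,15,14,9,13,7,8,16,10]
5=5: mid=2
15>5: swap(2,3), hi=2 ⇒ [4,5,14,15,9,13,7,8,16,10]
14>5: swap(2,2), hi=1 ⇒ [4,5,14,15,9,13,7,8,16,10]
done. lo=1 hi=1; data=[4,5,14,15,9,13,7,8,16,10]

(1, 1)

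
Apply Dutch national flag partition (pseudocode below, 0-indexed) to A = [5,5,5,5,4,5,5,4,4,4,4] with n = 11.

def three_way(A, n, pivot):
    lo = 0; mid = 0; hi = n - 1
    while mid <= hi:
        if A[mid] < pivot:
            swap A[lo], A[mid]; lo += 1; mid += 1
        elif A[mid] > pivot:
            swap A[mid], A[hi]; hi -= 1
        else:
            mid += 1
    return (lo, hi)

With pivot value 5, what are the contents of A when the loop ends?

[4,4,4,4,4,5,5,5,5,5,5]

lo=0 mid=0 hi=10
5=5: mid=1
5=5: mid=2
5=5: mid=3
5=5: mid=4
4<5: swap(0,4), lo=1 mid=5 ⇒ [4,5,5,5,5,5,5,4,4,4,4]
5=5: mid=6
5=5: mid=7
4<5: swap(1,7), lo=2 mid=8 ⇒ [4,4,5,5,5,5,5,5,4,4,4]
4<5: swap(2,8), lo=3 mid=9 ⇒ [4,4,4,5,5,5,5,5,5,4,4]
4<5: swap(3,9), lo=4 mid=10 ⇒ [4,4,4,4,5,5,5,5,5,5,4]
4<5: swap(4,10), lo=5 mid=11 ⇒ [4,4,4,4,4,5,5,5,5,5,5]
done. lo=5 hi=10; A=[4,4,4,4,4,5,5,5,5,5,5]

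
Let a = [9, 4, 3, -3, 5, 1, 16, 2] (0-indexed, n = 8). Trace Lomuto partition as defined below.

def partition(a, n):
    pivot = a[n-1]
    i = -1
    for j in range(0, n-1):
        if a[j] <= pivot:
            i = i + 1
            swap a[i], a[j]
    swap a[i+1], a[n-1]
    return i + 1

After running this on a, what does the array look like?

[-3, 1, 2, 9, 5, 4, 16, 3]

pivot = a[7] = 2; i = -1
j=0: a[0]=9 > 2 → no swap
j=1: a[1]=4 > 2 → no swap
j=2: a[2]=3 > 2 → no swap
j=3: a[3]=-3 ≤ 2 → i=0, swap a[0],a[3] → [-3, 4, 3, 9, 5, 1, 16, 2]
j=4: a[4]=5 > 2 → no swap
j=5: a[5]=1 ≤ 2 → i=1, swap a[1],a[5] → [-3, 1, 3, 9, 5, 4, 16, 2]
j=6: a[6]=16 > 2 → no swap
final swap a[2],a[7] → [-3, 1, 2, 9, 5, 4, 16, 3]; return 2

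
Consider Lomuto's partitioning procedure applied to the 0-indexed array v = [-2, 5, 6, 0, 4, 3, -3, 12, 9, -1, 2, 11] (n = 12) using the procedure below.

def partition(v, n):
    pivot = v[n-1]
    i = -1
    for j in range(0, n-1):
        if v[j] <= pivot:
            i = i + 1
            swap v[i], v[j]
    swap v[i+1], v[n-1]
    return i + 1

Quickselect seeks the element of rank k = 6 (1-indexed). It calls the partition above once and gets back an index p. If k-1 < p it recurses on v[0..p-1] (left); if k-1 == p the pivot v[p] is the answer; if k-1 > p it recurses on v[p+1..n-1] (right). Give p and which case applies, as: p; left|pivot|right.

10; left

pivot=11, i=-1
j=0: -2≤11, i=0, swap(0,0) ⇒ [-2, 5, 6, 0, 4, 3, -3, 12, 9, -1, 2, 11]
j=1: 5≤11, i=1, swap(1,1) ⇒ [-2, 5, 6, 0, 4, 3, -3, 12, 9, -1, 2, 11]
j=2: 6≤11, i=2, swap(2,2) ⇒ [-2, 5, 6, 0, 4, 3, -3, 12, 9, -1, 2, 11]
j=3: 0≤11, i=3, swap(3,3) ⇒ [-2, 5, 6, 0, 4, 3, -3, 12, 9, -1, 2, 11]
j=4: 4≤11, i=4, swap(4,4) ⇒ [-2, 5, 6, 0, 4, 3, -3, 12, 9, -1, 2, 11]
j=5: 3≤11, i=5, swap(5,5) ⇒ [-2, 5, 6, 0, 4, 3, -3, 12, 9, -1, 2, 11]
j=6: -3≤11, i=6, swap(6,6) ⇒ [-2, 5, 6, 0, 4, 3, -3, 12, 9, -1, 2, 11]
j=7: 12>11, skip
j=8: 9≤11, i=7, swap(7,8) ⇒ [-2, 5, 6, 0, 4, 3, -3, 9, 12, -1, 2, 11]
j=9: -1≤11, i=8, swap(8,9) ⇒ [-2, 5, 6, 0, 4, 3, -3, 9, -1, 12, 2, 11]
j=10: 2≤11, i=9, swap(9,10) ⇒ [-2, 5, 6, 0, 4, 3, -3, 9, -1, 2, 12, 11]
swap(10,11) ⇒ [-2, 5, 6, 0, 4, 3, -3, 9, -1, 2, 11, 12]; return 10
p = 10; k-1 = 5 < 10 ⇒ left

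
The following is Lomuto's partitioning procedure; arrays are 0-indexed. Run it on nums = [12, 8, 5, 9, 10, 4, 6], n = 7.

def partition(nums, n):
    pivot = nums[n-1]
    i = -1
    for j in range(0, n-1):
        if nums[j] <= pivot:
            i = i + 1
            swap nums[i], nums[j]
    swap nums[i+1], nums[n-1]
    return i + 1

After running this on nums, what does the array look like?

pivot = nums[6] = 6; i = -1
j=0: nums[0]=12 > 6 → no swap
j=1: nums[1]=8 > 6 → no swap
j=2: nums[2]=5 ≤ 6 → i=0, swap nums[0],nums[2] → [5, 8, 12, 9, 10, 4, 6]
j=3: nums[3]=9 > 6 → no swap
j=4: nums[4]=10 > 6 → no swap
j=5: nums[5]=4 ≤ 6 → i=1, swap nums[1],nums[5] → [5, 4, 12, 9, 10, 8, 6]
final swap nums[2],nums[6] → [5, 4, 6, 9, 10, 8, 12]; return 2

[5, 4, 6, 9, 10, 8, 12]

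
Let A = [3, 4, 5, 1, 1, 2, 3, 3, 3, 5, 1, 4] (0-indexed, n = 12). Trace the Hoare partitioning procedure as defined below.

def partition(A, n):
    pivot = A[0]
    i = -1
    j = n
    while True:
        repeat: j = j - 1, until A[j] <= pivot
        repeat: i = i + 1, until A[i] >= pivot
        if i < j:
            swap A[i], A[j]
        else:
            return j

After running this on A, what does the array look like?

pivot = A[0] = 3; i = -1, j = 12
j→10 (A[10]=1≤3), i→0 (A[0]=3≥3); i<j, swap → [1, 4, 5, 1, 1, 2, 3, 3, 3, 5, 3, 4]
j→8 (A[8]=3≤3), i→1 (A[1]=4≥3); i<j, swap → [1, 3, 5, 1, 1, 2, 3, 3, 4, 5, 3, 4]
j→7 (A[7]=3≤3), i→2 (A[2]=5≥3); i<j, swap → [1, 3, 3, 1, 1, 2, 3, 5, 4, 5, 3, 4]
j→6, i→6; i≥j, return j=6. A = [1, 3, 3, 1, 1, 2, 3, 5, 4, 5, 3, 4]

[1, 3, 3, 1, 1, 2, 3, 5, 4, 5, 3, 4]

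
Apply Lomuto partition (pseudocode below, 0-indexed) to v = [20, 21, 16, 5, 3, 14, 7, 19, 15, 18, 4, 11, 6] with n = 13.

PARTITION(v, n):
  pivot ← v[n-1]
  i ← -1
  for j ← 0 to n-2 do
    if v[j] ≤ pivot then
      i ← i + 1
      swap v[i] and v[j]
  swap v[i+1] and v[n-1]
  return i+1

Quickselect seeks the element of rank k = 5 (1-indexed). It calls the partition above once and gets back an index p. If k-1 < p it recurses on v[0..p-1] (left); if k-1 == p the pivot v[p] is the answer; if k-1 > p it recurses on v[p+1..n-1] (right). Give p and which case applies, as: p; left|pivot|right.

pivot=6, i=-1
j=0: 20>6, skip
j=1: 21>6, skip
j=2: 16>6, skip
j=3: 5≤6, i=0, swap(0,3) ⇒ [5, 21, 16, 20, 3, 14, 7, 19, 15, 18, 4, 11, 6]
j=4: 3≤6, i=1, swap(1,4) ⇒ [5, 3, 16, 20, 21, 14, 7, 19, 15, 18, 4, 11, 6]
j=5: 14>6, skip
j=6: 7>6, skip
j=7: 19>6, skip
j=8: 15>6, skip
j=9: 18>6, skip
j=10: 4≤6, i=2, swap(2,10) ⇒ [5, 3, 4, 20, 21, 14, 7, 19, 15, 18, 16, 11, 6]
j=11: 11>6, skip
swap(3,12) ⇒ [5, 3, 4, 6, 21, 14, 7, 19, 15, 18, 16, 11, 20]; return 3
p = 3; k-1 = 4 > 3 ⇒ right

3; right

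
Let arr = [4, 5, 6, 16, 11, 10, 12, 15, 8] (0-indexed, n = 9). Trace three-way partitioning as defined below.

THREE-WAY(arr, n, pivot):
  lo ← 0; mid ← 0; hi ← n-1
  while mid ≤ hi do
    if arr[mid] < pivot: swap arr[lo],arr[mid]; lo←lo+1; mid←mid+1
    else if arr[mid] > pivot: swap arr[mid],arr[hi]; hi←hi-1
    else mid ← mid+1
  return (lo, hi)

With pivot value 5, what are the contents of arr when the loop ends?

[4, 5, 16, 11, 10, 12, 15, 8, 6]

lo=0 mid=0 hi=8
4<5: swap(0,0), lo=1 mid=1 ⇒ [4, 5, 6, 16, 11, 10, 12, 15, 8]
5=5: mid=2
6>5: swap(2,8), hi=7 ⇒ [4, 5, 8, 16, 11, 10, 12, 15, 6]
8>5: swap(2,7), hi=6 ⇒ [4, 5, 15, 16, 11, 10, 12, 8, 6]
15>5: swap(2,6), hi=5 ⇒ [4, 5, 12, 16, 11, 10, 15, 8, 6]
12>5: swap(2,5), hi=4 ⇒ [4, 5, 10, 16, 11, 12, 15, 8, 6]
10>5: swap(2,4), hi=3 ⇒ [4, 5, 11, 16, 10, 12, 15, 8, 6]
11>5: swap(2,3), hi=2 ⇒ [4, 5, 16, 11, 10, 12, 15, 8, 6]
16>5: swap(2,2), hi=1 ⇒ [4, 5, 16, 11, 10, 12, 15, 8, 6]
done. lo=1 hi=1; arr=[4, 5, 16, 11, 10, 12, 15, 8, 6]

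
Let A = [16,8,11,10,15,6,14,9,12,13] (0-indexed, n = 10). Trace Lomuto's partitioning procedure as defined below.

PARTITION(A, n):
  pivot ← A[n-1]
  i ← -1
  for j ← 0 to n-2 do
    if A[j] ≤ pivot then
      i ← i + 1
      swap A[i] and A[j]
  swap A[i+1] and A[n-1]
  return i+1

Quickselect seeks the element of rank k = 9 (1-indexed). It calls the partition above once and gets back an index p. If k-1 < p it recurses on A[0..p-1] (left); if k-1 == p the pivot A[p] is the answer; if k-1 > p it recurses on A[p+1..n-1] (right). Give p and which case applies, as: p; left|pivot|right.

pivot = A[9] = 13; i = -1
j=0: A[0]=16 > 13 → no swap
j=1: A[1]=8 ≤ 13 → i=0, swap A[0],A[1] → [8,16,11,10,15,6,14,9,12,13]
j=2: A[2]=11 ≤ 13 → i=1, swap A[1],A[2] → [8,11,16,10,15,6,14,9,12,13]
j=3: A[3]=10 ≤ 13 → i=2, swap A[2],A[3] → [8,11,10,16,15,6,14,9,12,13]
j=4: A[4]=15 > 13 → no swap
j=5: A[5]=6 ≤ 13 → i=3, swap A[3],A[5] → [8,11,10,6,15,16,14,9,12,13]
j=6: A[6]=14 > 13 → no swap
j=7: A[7]=9 ≤ 13 → i=4, swap A[4],A[7] → [8,11,10,6,9,16,14,15,12,13]
j=8: A[8]=12 ≤ 13 → i=5, swap A[5],A[8] → [8,11,10,6,9,12,14,15,16,13]
final swap A[6],A[9] → [8,11,10,6,9,12,13,15,16,14]; return 6
p = 6; k-1 = 8 > 6 ⇒ right

6; right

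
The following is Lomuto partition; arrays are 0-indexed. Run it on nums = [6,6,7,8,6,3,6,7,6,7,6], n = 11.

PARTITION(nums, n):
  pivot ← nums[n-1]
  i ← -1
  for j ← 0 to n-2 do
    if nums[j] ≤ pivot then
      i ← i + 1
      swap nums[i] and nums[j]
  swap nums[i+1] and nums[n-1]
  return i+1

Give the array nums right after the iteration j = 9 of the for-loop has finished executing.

[6,6,6,3,6,6,7,7,8,7,6]

pivot=6, i=-1
j=0: 6≤6, i=0, swap(0,0) ⇒ [6,6,7,8,6,3,6,7,6,7,6]
j=1: 6≤6, i=1, swap(1,1) ⇒ [6,6,7,8,6,3,6,7,6,7,6]
j=2: 7>6, skip
j=3: 8>6, skip
j=4: 6≤6, i=2, swap(2,4) ⇒ [6,6,6,8,7,3,6,7,6,7,6]
j=5: 3≤6, i=3, swap(3,5) ⇒ [6,6,6,3,7,8,6,7,6,7,6]
j=6: 6≤6, i=4, swap(4,6) ⇒ [6,6,6,3,6,8,7,7,6,7,6]
j=7: 7>6, skip
j=8: 6≤6, i=5, swap(5,8) ⇒ [6,6,6,3,6,6,7,7,8,7,6]
j=9: 7>6, skip
(after j=9) nums = [6,6,6,3,6,6,7,7,8,7,6]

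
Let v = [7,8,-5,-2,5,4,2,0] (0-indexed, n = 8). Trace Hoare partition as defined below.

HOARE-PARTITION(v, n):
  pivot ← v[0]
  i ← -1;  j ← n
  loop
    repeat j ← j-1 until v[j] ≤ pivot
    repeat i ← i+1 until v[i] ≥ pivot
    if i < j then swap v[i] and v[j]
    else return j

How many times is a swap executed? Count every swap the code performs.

2

pivot = v[0] = 7; i = -1, j = 8
j→7 (v[7]=0≤7), i→0 (v[0]=7≥7); i<j, swap → [0,8,-5,-2,5,4,2,7]
j→6 (v[6]=2≤7), i→1 (v[1]=8≥7); i<j, swap → [0,2,-5,-2,5,4,8,7]
j→5, i→6; i≥j, return j=5. v = [0,2,-5,-2,5,4,8,7]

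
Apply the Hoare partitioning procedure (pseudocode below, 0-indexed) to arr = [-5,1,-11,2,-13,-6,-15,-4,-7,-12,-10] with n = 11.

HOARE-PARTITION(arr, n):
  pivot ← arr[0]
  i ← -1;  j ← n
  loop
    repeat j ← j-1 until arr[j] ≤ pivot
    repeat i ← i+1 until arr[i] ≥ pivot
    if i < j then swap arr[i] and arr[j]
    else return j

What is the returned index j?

6

pivot = arr[0] = -5; i = -1, j = 11
j→10 (arr[10]=-10≤-5), i→0 (arr[0]=-5≥-5); i<j, swap → [-10,1,-11,2,-13,-6,-15,-4,-7,-12,-5]
j→9 (arr[9]=-12≤-5), i→1 (arr[1]=1≥-5); i<j, swap → [-10,-12,-11,2,-13,-6,-15,-4,-7,1,-5]
j→8 (arr[8]=-7≤-5), i→3 (arr[3]=2≥-5); i<j, swap → [-10,-12,-11,-7,-13,-6,-15,-4,2,1,-5]
j→6, i→7; i≥j, return j=6. arr = [-10,-12,-11,-7,-13,-6,-15,-4,2,1,-5]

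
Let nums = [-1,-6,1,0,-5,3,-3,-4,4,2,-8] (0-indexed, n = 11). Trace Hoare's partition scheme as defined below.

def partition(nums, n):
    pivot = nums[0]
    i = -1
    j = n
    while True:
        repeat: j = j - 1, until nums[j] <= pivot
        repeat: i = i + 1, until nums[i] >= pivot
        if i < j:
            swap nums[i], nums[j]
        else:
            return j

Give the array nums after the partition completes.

pivot = nums[0] = -1; i = -1, j = 11
j→10 (nums[10]=-8≤-1), i→0 (nums[0]=-1≥-1); i<j, swap → [-8,-6,1,0,-5,3,-3,-4,4,2,-1]
j→7 (nums[7]=-4≤-1), i→2 (nums[2]=1≥-1); i<j, swap → [-8,-6,-4,0,-5,3,-3,1,4,2,-1]
j→6 (nums[6]=-3≤-1), i→3 (nums[3]=0≥-1); i<j, swap → [-8,-6,-4,-3,-5,3,0,1,4,2,-1]
j→4, i→5; i≥j, return j=4. nums = [-8,-6,-4,-3,-5,3,0,1,4,2,-1]

[-8,-6,-4,-3,-5,3,0,1,4,2,-1]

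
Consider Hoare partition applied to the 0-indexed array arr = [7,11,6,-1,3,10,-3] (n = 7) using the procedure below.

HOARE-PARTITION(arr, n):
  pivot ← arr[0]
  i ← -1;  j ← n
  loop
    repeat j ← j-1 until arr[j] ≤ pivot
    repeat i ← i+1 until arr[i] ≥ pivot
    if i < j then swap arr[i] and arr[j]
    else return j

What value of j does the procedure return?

pivot = arr[0] = 7; i = -1, j = 7
j→6 (arr[6]=-3≤7), i→0 (arr[0]=7≥7); i<j, swap → [-3,11,6,-1,3,10,7]
j→4 (arr[4]=3≤7), i→1 (arr[1]=11≥7); i<j, swap → [-3,3,6,-1,11,10,7]
j→3, i→4; i≥j, return j=3. arr = [-3,3,6,-1,11,10,7]

3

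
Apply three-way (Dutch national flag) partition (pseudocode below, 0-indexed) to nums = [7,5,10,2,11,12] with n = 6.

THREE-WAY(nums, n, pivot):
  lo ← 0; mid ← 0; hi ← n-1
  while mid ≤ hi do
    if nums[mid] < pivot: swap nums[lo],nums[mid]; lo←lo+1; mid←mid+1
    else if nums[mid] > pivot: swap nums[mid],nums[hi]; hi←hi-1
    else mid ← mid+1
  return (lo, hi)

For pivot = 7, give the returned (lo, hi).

lo=0 mid=0 hi=5
7=7: mid=1
5<7: swap(0,1), lo=1 mid=2 ⇒ [5,7,10,2,11,12]
10>7: swap(2,5), hi=4 ⇒ [5,7,12,2,11,10]
12>7: swap(2,4), hi=3 ⇒ [5,7,11,2,12,10]
11>7: swap(2,3), hi=2 ⇒ [5,7,2,11,12,10]
2<7: swap(1,2), lo=2 mid=3 ⇒ [5,2,7,11,12,10]
done. lo=2 hi=2; nums=[5,2,7,11,12,10]

(2, 2)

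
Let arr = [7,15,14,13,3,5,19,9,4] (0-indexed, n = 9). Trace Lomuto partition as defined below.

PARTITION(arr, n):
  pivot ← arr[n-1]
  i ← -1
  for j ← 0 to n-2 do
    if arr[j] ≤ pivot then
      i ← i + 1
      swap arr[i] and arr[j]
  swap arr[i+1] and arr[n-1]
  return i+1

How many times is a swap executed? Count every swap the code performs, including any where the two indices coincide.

2

pivot = arr[8] = 4; i = -1
j=0: arr[0]=7 > 4 → no swap
j=1: arr[1]=15 > 4 → no swap
j=2: arr[2]=14 > 4 → no swap
j=3: arr[3]=13 > 4 → no swap
j=4: arr[4]=3 ≤ 4 → i=0, swap arr[0],arr[4] → [3,15,14,13,7,5,19,9,4]
j=5: arr[5]=5 > 4 → no swap
j=6: arr[6]=19 > 4 → no swap
j=7: arr[7]=9 > 4 → no swap
final swap arr[1],arr[8] → [3,4,14,13,7,5,19,9,15]; return 1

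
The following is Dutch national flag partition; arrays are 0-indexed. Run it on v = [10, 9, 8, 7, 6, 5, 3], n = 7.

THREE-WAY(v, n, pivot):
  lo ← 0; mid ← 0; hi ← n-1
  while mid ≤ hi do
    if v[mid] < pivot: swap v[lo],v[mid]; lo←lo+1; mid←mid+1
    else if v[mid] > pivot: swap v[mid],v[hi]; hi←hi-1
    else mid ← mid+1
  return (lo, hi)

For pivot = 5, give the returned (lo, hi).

pivot = 5; lo=0, mid=0, hi=6
v[mid]=10>5: swap v[0],v[6]; hi=5 → [3, 9, 8, 7, 6, 5, 10]
v[mid]=3<5: swap v[0],v[0]; lo=1,mid=1 → [3, 9, 8, 7, 6, 5, 10]
v[mid]=9>5: swap v[1],v[5]; hi=4 → [3, 5, 8, 7, 6, 9, 10]
v[mid]=5=5: mid=2
v[mid]=8>5: swap v[2],v[4]; hi=3 → [3, 5, 6, 7, 8, 9, 10]
v[mid]=6>5: swap v[2],v[3]; hi=2 → [3, 5, 7, 6, 8, 9, 10]
v[mid]=7>5: swap v[2],v[2]; hi=1 → [3, 5, 7, 6, 8, 9, 10]
end: lo=1, hi=1; v = [3, 5, 7, 6, 8, 9, 10]

(1, 1)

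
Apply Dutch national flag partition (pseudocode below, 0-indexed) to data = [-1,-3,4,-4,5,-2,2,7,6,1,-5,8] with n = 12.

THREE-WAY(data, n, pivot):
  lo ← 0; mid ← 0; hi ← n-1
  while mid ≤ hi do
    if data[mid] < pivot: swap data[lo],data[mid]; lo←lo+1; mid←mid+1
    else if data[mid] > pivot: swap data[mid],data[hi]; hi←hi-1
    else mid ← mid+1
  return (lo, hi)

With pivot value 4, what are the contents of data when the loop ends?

pivot = 4; lo=0, mid=0, hi=11
data[mid]=-1<4: swap data[0],data[0]; lo=1,mid=1 → [-1,-3,4,-4,5,-2,2,7,6,1,-5,8]
data[mid]=-3<4: swap data[1],data[1]; lo=2,mid=2 → [-1,-3,4,-4,5,-2,2,7,6,1,-5,8]
data[mid]=4=4: mid=3
data[mid]=-4<4: swap data[2],data[3]; lo=3,mid=4 → [-1,-3,-4,4,5,-2,2,7,6,1,-5,8]
data[mid]=5>4: swap data[4],data[11]; hi=10 → [-1,-3,-4,4,8,-2,2,7,6,1,-5,5]
data[mid]=8>4: swap data[4],data[10]; hi=9 → [-1,-3,-4,4,-5,-2,2,7,6,1,8,5]
data[mid]=-5<4: swap data[3],data[4]; lo=4,mid=5 → [-1,-3,-4,-5,4,-2,2,7,6,1,8,5]
data[mid]=-2<4: swap data[4],data[5]; lo=5,mid=6 → [-1,-3,-4,-5,-2,4,2,7,6,1,8,5]
data[mid]=2<4: swap data[5],data[6]; lo=6,mid=7 → [-1,-3,-4,-5,-2,2,4,7,6,1,8,5]
data[mid]=7>4: swap data[7],data[9]; hi=8 → [-1,-3,-4,-5,-2,2,4,1,6,7,8,5]
data[mid]=1<4: swap data[6],data[7]; lo=7,mid=8 → [-1,-3,-4,-5,-2,2,1,4,6,7,8,5]
data[mid]=6>4: swap data[8],data[8]; hi=7 → [-1,-3,-4,-5,-2,2,1,4,6,7,8,5]
end: lo=7, hi=7; data = [-1,-3,-4,-5,-2,2,1,4,6,7,8,5]

[-1,-3,-4,-5,-2,2,1,4,6,7,8,5]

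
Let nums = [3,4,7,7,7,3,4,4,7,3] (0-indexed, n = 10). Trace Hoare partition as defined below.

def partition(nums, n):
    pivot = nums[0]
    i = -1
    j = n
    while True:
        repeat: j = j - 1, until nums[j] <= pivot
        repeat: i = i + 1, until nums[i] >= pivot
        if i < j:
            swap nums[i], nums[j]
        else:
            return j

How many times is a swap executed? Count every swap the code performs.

pivot = nums[0] = 3; i = -1, j = 10
j→9 (nums[9]=3≤3), i→0 (nums[0]=3≥3); i<j, swap → [3,4,7,7,7,3,4,4,7,3]
j→5 (nums[5]=3≤3), i→1 (nums[1]=4≥3); i<j, swap → [3,3,7,7,7,4,4,4,7,3]
j→1, i→2; i≥j, return j=1. nums = [3,3,7,7,7,4,4,4,7,3]

2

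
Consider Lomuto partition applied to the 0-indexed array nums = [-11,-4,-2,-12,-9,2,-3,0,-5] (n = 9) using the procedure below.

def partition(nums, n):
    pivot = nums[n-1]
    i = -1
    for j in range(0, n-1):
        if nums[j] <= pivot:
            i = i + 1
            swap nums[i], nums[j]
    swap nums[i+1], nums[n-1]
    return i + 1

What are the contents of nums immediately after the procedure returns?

pivot=-5, i=-1
j=0: -11≤-5, i=0, swap(0,0) ⇒ [-11,-4,-2,-12,-9,2,-3,0,-5]
j=1: -4>-5, skip
j=2: -2>-5, skip
j=3: -12≤-5, i=1, swap(1,3) ⇒ [-11,-12,-2,-4,-9,2,-3,0,-5]
j=4: -9≤-5, i=2, swap(2,4) ⇒ [-11,-12,-9,-4,-2,2,-3,0,-5]
j=5: 2>-5, skip
j=6: -3>-5, skip
j=7: 0>-5, skip
swap(3,8) ⇒ [-11,-12,-9,-5,-2,2,-3,0,-4]; return 3

[-11,-12,-9,-5,-2,2,-3,0,-4]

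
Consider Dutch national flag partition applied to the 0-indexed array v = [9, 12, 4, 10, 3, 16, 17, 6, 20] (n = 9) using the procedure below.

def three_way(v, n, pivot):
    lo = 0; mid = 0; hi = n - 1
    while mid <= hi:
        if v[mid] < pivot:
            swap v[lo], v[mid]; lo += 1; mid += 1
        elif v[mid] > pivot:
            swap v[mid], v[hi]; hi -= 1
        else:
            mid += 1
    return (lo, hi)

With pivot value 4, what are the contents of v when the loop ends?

pivot = 4; lo=0, mid=0, hi=8
v[mid]=9>4: swap v[0],v[8]; hi=7 → [20, 12, 4, 10, 3, 16, 17, 6, 9]
v[mid]=20>4: swap v[0],v[7]; hi=6 → [6, 12, 4, 10, 3, 16, 17, 20, 9]
v[mid]=6>4: swap v[0],v[6]; hi=5 → [17, 12, 4, 10, 3, 16, 6, 20, 9]
v[mid]=17>4: swap v[0],v[5]; hi=4 → [16, 12, 4, 10, 3, 17, 6, 20, 9]
v[mid]=16>4: swap v[0],v[4]; hi=3 → [3, 12, 4, 10, 16, 17, 6, 20, 9]
v[mid]=3<4: swap v[0],v[0]; lo=1,mid=1 → [3, 12, 4, 10, 16, 17, 6, 20, 9]
v[mid]=12>4: swap v[1],v[3]; hi=2 → [3, 10, 4, 12, 16, 17, 6, 20, 9]
v[mid]=10>4: swap v[1],v[2]; hi=1 → [3, 4, 10, 12, 16, 17, 6, 20, 9]
v[mid]=4=4: mid=2
end: lo=1, hi=1; v = [3, 4, 10, 12, 16, 17, 6, 20, 9]

[3, 4, 10, 12, 16, 17, 6, 20, 9]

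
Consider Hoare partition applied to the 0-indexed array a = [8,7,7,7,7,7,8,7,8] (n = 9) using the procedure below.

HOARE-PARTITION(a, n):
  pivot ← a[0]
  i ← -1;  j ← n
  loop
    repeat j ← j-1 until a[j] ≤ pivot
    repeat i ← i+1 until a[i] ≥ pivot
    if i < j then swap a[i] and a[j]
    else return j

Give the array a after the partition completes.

pivot = a[0] = 8; i = -1, j = 9
j→8 (a[8]=8≤8), i→0 (a[0]=8≥8); i<j, swap → [8,7,7,7,7,7,8,7,8]
j→7 (a[7]=7≤8), i→6 (a[6]=8≥8); i<j, swap → [8,7,7,7,7,7,7,8,8]
j→6, i→7; i≥j, return j=6. a = [8,7,7,7,7,7,7,8,8]

[8,7,7,7,7,7,7,8,8]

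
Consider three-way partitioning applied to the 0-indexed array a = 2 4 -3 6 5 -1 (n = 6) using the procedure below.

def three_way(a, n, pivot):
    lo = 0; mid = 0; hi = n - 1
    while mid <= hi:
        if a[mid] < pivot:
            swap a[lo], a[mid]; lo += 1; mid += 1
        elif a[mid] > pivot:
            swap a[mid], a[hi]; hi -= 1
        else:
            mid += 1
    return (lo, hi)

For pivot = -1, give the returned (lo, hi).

(1, 1)

lo=0 mid=0 hi=5
2>-1: swap(0,5), hi=4 ⇒ -1 4 -3 6 5 2
-1=-1: mid=1
4>-1: swap(1,4), hi=3 ⇒ -1 5 -3 6 4 2
5>-1: swap(1,3), hi=2 ⇒ -1 6 -3 5 4 2
6>-1: swap(1,2), hi=1 ⇒ -1 -3 6 5 4 2
-3<-1: swap(0,1), lo=1 mid=2 ⇒ -3 -1 6 5 4 2
done. lo=1 hi=1; a=-3 -1 6 5 4 2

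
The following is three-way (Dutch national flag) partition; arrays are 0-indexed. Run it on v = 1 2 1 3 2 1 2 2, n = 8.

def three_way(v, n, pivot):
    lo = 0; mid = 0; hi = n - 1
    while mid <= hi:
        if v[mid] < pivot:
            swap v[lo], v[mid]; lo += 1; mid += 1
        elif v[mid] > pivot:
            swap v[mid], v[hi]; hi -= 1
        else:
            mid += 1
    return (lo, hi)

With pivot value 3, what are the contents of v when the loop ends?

pivot = 3; lo=0, mid=0, hi=7
v[mid]=1<3: swap v[0],v[0]; lo=1,mid=1 → 1 2 1 3 2 1 2 2
v[mid]=2<3: swap v[1],v[1]; lo=2,mid=2 → 1 2 1 3 2 1 2 2
v[mid]=1<3: swap v[2],v[2]; lo=3,mid=3 → 1 2 1 3 2 1 2 2
v[mid]=3=3: mid=4
v[mid]=2<3: swap v[3],v[4]; lo=4,mid=5 → 1 2 1 2 3 1 2 2
v[mid]=1<3: swap v[4],v[5]; lo=5,mid=6 → 1 2 1 2 1 3 2 2
v[mid]=2<3: swap v[5],v[6]; lo=6,mid=7 → 1 2 1 2 1 2 3 2
v[mid]=2<3: swap v[6],v[7]; lo=7,mid=8 → 1 2 1 2 1 2 2 3
end: lo=7, hi=7; v = 1 2 1 2 1 2 2 3

1 2 1 2 1 2 2 3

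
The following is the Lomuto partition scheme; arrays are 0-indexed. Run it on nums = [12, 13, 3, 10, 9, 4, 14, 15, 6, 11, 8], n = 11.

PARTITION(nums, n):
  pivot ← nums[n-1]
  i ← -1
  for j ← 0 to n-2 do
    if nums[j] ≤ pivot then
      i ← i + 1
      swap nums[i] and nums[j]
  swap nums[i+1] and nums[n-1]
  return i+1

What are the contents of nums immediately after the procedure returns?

[3, 4, 6, 8, 9, 13, 14, 15, 12, 11, 10]

pivot = nums[10] = 8; i = -1
j=0: nums[0]=12 > 8 → no swap
j=1: nums[1]=13 > 8 → no swap
j=2: nums[2]=3 ≤ 8 → i=0, swap nums[0],nums[2] → [3, 13, 12, 10, 9, 4, 14, 15, 6, 11, 8]
j=3: nums[3]=10 > 8 → no swap
j=4: nums[4]=9 > 8 → no swap
j=5: nums[5]=4 ≤ 8 → i=1, swap nums[1],nums[5] → [3, 4, 12, 10, 9, 13, 14, 15, 6, 11, 8]
j=6: nums[6]=14 > 8 → no swap
j=7: nums[7]=15 > 8 → no swap
j=8: nums[8]=6 ≤ 8 → i=2, swap nums[2],nums[8] → [3, 4, 6, 10, 9, 13, 14, 15, 12, 11, 8]
j=9: nums[9]=11 > 8 → no swap
final swap nums[3],nums[10] → [3, 4, 6, 8, 9, 13, 14, 15, 12, 11, 10]; return 3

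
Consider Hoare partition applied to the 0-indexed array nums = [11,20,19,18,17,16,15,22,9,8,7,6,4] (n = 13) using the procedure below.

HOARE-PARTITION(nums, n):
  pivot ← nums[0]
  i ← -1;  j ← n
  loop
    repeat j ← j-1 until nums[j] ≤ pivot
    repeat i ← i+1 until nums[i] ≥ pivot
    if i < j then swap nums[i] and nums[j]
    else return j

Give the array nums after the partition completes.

pivot=11
j stops at 12 (4), i stops at 0 (11); swap ⇒ [4,20,19,18,17,16,15,22,9,8,7,6,11]
j stops at 11 (6), i stops at 1 (20); swap ⇒ [4,6,19,18,17,16,15,22,9,8,7,20,11]
j stops at 10 (7), i stops at 2 (19); swap ⇒ [4,6,7,18,17,16,15,22,9,8,19,20,11]
j stops at 9 (8), i stops at 3 (18); swap ⇒ [4,6,7,8,17,16,15,22,9,18,19,20,11]
j stops at 8 (9), i stops at 4 (17); swap ⇒ [4,6,7,8,9,16,15,22,17,18,19,20,11]
j stops at 4, i stops at 5; i≥j ⇒ return 4. nums=[4,6,7,8,9,16,15,22,17,18,19,20,11]

[4,6,7,8,9,16,15,22,17,18,19,20,11]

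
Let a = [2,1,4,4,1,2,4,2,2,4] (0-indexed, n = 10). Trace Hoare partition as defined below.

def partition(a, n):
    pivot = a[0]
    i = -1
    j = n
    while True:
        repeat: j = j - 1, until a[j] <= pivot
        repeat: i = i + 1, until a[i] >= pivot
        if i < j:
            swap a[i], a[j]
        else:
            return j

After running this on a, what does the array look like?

[2,1,2,2,1,4,4,4,2,4]

pivot=2
j stops at 8 (2), i stops at 0 (2); swap ⇒ [2,1,4,4,1,2,4,2,2,4]
j stops at 7 (2), i stops at 2 (4); swap ⇒ [2,1,2,4,1,2,4,4,2,4]
j stops at 5 (2), i stops at 3 (4); swap ⇒ [2,1,2,2,1,4,4,4,2,4]
j stops at 4, i stops at 5; i≥j ⇒ return 4. a=[2,1,2,2,1,4,4,4,2,4]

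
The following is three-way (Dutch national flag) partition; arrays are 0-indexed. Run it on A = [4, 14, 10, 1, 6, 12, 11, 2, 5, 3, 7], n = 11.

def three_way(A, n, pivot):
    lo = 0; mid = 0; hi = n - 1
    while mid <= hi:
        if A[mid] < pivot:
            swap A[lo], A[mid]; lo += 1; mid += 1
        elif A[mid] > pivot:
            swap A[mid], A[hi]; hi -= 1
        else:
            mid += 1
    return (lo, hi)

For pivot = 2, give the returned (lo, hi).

(1, 1)

pivot = 2; lo=0, mid=0, hi=10
A[mid]=4>2: swap A[0],A[10]; hi=9 → [7, 14, 10, 1, 6, 12, 11, 2, 5, 3, 4]
A[mid]=7>2: swap A[0],A[9]; hi=8 → [3, 14, 10, 1, 6, 12, 11, 2, 5, 7, 4]
A[mid]=3>2: swap A[0],A[8]; hi=7 → [5, 14, 10, 1, 6, 12, 11, 2, 3, 7, 4]
A[mid]=5>2: swap A[0],A[7]; hi=6 → [2, 14, 10, 1, 6, 12, 11, 5, 3, 7, 4]
A[mid]=2=2: mid=1
A[mid]=14>2: swap A[1],A[6]; hi=5 → [2, 11, 10, 1, 6, 12, 14, 5, 3, 7, 4]
A[mid]=11>2: swap A[1],A[5]; hi=4 → [2, 12, 10, 1, 6, 11, 14, 5, 3, 7, 4]
A[mid]=12>2: swap A[1],A[4]; hi=3 → [2, 6, 10, 1, 12, 11, 14, 5, 3, 7, 4]
A[mid]=6>2: swap A[1],A[3]; hi=2 → [2, 1, 10, 6, 12, 11, 14, 5, 3, 7, 4]
A[mid]=1<2: swap A[0],A[1]; lo=1,mid=2 → [1, 2, 10, 6, 12, 11, 14, 5, 3, 7, 4]
A[mid]=10>2: swap A[2],A[2]; hi=1 → [1, 2, 10, 6, 12, 11, 14, 5, 3, 7, 4]
end: lo=1, hi=1; A = [1, 2, 10, 6, 12, 11, 14, 5, 3, 7, 4]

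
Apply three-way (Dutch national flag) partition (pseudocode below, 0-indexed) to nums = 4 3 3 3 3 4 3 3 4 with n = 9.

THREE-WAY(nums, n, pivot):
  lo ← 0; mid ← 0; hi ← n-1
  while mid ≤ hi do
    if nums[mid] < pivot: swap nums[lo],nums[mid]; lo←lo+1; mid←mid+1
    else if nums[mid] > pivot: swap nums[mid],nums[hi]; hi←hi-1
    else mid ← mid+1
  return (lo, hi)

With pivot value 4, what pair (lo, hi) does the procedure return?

(6, 8)

pivot = 4; lo=0, mid=0, hi=8
nums[mid]=4=4: mid=1
nums[mid]=3<4: swap nums[0],nums[1]; lo=1,mid=2 → 3 4 3 3 3 4 3 3 4
nums[mid]=3<4: swap nums[1],nums[2]; lo=2,mid=3 → 3 3 4 3 3 4 3 3 4
nums[mid]=3<4: swap nums[2],nums[3]; lo=3,mid=4 → 3 3 3 4 3 4 3 3 4
nums[mid]=3<4: swap nums[3],nums[4]; lo=4,mid=5 → 3 3 3 3 4 4 3 3 4
nums[mid]=4=4: mid=6
nums[mid]=3<4: swap nums[4],nums[6]; lo=5,mid=7 → 3 3 3 3 3 4 4 3 4
nums[mid]=3<4: swap nums[5],nums[7]; lo=6,mid=8 → 3 3 3 3 3 3 4 4 4
nums[mid]=4=4: mid=9
end: lo=6, hi=8; nums = 3 3 3 3 3 3 4 4 4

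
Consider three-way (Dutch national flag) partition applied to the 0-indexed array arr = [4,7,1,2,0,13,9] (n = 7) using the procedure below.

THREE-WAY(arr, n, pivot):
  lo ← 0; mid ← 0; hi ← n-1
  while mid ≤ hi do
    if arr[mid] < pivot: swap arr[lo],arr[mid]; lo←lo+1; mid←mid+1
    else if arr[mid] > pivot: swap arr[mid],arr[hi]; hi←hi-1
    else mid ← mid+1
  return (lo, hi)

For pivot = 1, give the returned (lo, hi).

pivot = 1; lo=0, mid=0, hi=6
arr[mid]=4>1: swap arr[0],arr[6]; hi=5 → [9,7,1,2,0,13,4]
arr[mid]=9>1: swap arr[0],arr[5]; hi=4 → [13,7,1,2,0,9,4]
arr[mid]=13>1: swap arr[0],arr[4]; hi=3 → [0,7,1,2,13,9,4]
arr[mid]=0<1: swap arr[0],arr[0]; lo=1,mid=1 → [0,7,1,2,13,9,4]
arr[mid]=7>1: swap arr[1],arr[3]; hi=2 → [0,2,1,7,13,9,4]
arr[mid]=2>1: swap arr[1],arr[2]; hi=1 → [0,1,2,7,13,9,4]
arr[mid]=1=1: mid=2
end: lo=1, hi=1; arr = [0,1,2,7,13,9,4]

(1, 1)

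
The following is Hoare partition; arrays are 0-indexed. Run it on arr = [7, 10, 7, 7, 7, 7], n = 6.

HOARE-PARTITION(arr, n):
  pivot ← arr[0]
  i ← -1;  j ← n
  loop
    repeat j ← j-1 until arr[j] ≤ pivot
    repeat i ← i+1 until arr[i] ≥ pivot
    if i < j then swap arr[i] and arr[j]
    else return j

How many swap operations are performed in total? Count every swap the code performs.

pivot = arr[0] = 7; i = -1, j = 6
j→5 (arr[5]=7≤7), i→0 (arr[0]=7≥7); i<j, swap → [7, 10, 7, 7, 7, 7]
j→4 (arr[4]=7≤7), i→1 (arr[1]=10≥7); i<j, swap → [7, 7, 7, 7, 10, 7]
j→3 (arr[3]=7≤7), i→2 (arr[2]=7≥7); i<j, swap → [7, 7, 7, 7, 10, 7]
j→2, i→3; i≥j, return j=2. arr = [7, 7, 7, 7, 10, 7]

3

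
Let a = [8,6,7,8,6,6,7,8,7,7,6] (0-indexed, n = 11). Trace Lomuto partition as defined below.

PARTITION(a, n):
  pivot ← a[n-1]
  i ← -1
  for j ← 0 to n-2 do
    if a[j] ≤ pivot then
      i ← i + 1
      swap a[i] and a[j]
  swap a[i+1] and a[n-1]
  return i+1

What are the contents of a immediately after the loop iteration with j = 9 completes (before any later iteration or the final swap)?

pivot=6, i=-1
j=0: 8>6, skip
j=1: 6≤6, i=0, swap(0,1) ⇒ [6,8,7,8,6,6,7,8,7,7,6]
j=2: 7>6, skip
j=3: 8>6, skip
j=4: 6≤6, i=1, swap(1,4) ⇒ [6,6,7,8,8,6,7,8,7,7,6]
j=5: 6≤6, i=2, swap(2,5) ⇒ [6,6,6,8,8,7,7,8,7,7,6]
j=6: 7>6, skip
j=7: 8>6, skip
j=8: 7>6, skip
j=9: 7>6, skip
(after j=9) a = [6,6,6,8,8,7,7,8,7,7,6]

[6,6,6,8,8,7,7,8,7,7,6]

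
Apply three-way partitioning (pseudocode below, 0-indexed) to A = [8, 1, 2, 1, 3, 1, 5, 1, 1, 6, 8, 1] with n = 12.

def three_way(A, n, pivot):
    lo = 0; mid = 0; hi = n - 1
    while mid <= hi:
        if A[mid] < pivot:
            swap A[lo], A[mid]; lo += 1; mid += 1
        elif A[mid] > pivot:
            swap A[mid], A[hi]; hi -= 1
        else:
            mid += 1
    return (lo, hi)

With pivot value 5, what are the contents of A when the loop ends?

pivot = 5; lo=0, mid=0, hi=11
A[mid]=8>5: swap A[0],A[11]; hi=10 → [1, 1, 2, 1, 3, 1, 5, 1, 1, 6, 8, 8]
A[mid]=1<5: swap A[0],A[0]; lo=1,mid=1 → [1, 1, 2, 1, 3, 1, 5, 1, 1, 6, 8, 8]
A[mid]=1<5: swap A[1],A[1]; lo=2,mid=2 → [1, 1, 2, 1, 3, 1, 5, 1, 1, 6, 8, 8]
A[mid]=2<5: swap A[2],A[2]; lo=3,mid=3 → [1, 1, 2, 1, 3, 1, 5, 1, 1, 6, 8, 8]
A[mid]=1<5: swap A[3],A[3]; lo=4,mid=4 → [1, 1, 2, 1, 3, 1, 5, 1, 1, 6, 8, 8]
A[mid]=3<5: swap A[4],A[4]; lo=5,mid=5 → [1, 1, 2, 1, 3, 1, 5, 1, 1, 6, 8, 8]
A[mid]=1<5: swap A[5],A[5]; lo=6,mid=6 → [1, 1, 2, 1, 3, 1, 5, 1, 1, 6, 8, 8]
A[mid]=5=5: mid=7
A[mid]=1<5: swap A[6],A[7]; lo=7,mid=8 → [1, 1, 2, 1, 3, 1, 1, 5, 1, 6, 8, 8]
A[mid]=1<5: swap A[7],A[8]; lo=8,mid=9 → [1, 1, 2, 1, 3, 1, 1, 1, 5, 6, 8, 8]
A[mid]=6>5: swap A[9],A[10]; hi=9 → [1, 1, 2, 1, 3, 1, 1, 1, 5, 8, 6, 8]
A[mid]=8>5: swap A[9],A[9]; hi=8 → [1, 1, 2, 1, 3, 1, 1, 1, 5, 8, 6, 8]
end: lo=8, hi=8; A = [1, 1, 2, 1, 3, 1, 1, 1, 5, 8, 6, 8]

[1, 1, 2, 1, 3, 1, 1, 1, 5, 8, 6, 8]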